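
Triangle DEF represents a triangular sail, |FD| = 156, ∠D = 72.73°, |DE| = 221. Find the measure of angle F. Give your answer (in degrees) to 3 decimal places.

By the law of cosines, |EF|² = |FD|² + |DE|² − 2·|FD|·|DE|·cos D = 52707, so |EF| ≈ 229.58.
Law of cosines again: cos F = (|EF|² + |FD|² − |DE|²)/(2·|EF|·|FD|) ≈ 0.39372, so ∠F ≈ 66.81°.

∠F ≈ 66.814°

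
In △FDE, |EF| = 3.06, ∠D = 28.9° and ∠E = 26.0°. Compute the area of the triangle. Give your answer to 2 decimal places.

The third angle is ∠F = 180° − ∠D − ∠E = 125.10°.
Law of sines: |DE| = |EF|·sin F/sin D ≈ 5.1803.
Law of sines: |FD| = |EF|·sin E/sin D ≈ 2.7756.
Area = ½·|EF|·|DE|·sin E ≈ 3.4745.

area ≈ 3.47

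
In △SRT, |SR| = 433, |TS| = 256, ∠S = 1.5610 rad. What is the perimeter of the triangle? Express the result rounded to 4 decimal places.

perimeter ≈ 1189.8525

By the law of cosines, |RT|² = |TS|² + |SR|² − 2·|TS|·|SR|·cos S = 2.5085e+05, so |RT| ≈ 500.85.
Semiperimeter s = (500.85+256+433)/2 = 594.93.
Perimeter = 500.85 + 256 + 433 = 1189.9.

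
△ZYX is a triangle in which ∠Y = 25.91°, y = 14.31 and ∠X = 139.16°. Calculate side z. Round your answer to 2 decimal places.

8.44

The third angle is ∠Z = 180° − ∠Y − ∠X = 14.93°.
Law of sines: z = y·sin Z/sin Y ≈ 8.4374.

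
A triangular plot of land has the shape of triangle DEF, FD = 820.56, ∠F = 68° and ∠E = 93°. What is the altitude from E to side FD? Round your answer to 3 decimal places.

The third angle is ∠D = 180° − ∠E − ∠F = 19.00°.
Law of sines: EF = FD·sin D/sin E ≈ 267.51.
Law of sines: DE = FD·sin F/sin E ≈ 761.85.
Area = ½·FD·EF·sin F ≈ 1.0176e+05.
The altitude from E has length 2·area/FD ≈ 248.04.

h_E ≈ 248.035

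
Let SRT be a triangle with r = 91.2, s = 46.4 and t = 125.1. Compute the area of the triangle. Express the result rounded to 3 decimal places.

Semiperimeter p = (46.4 + 91.2 + 125.1)/2 = 131.35.
Heron's formula: area = √(131.35·84.95·40.15·6.25) ≈ 1673.3.

area ≈ 1673.322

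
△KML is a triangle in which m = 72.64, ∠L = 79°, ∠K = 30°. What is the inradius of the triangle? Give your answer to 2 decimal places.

14.69

The third angle is ∠M = 180° − ∠L − ∠K = 71.00°.
Law of sines: k = m·sin K/sin M ≈ 38.413.
Law of sines: l = m·sin L/sin M ≈ 75.414.
Area = ½·m·k·sin L ≈ 1369.5.
Semiperimeter s = (38.413+72.64+75.414)/2 = 93.233.
Inradius = area/s = 1369.5/93.233 ≈ 14.689.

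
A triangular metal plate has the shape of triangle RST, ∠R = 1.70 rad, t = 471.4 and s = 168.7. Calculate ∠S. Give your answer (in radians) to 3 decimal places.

By the law of cosines, r² = s² + t² − 2·s·t·cos R = 2.7117e+05, so r ≈ 520.74.
Law of cosines again: cos S = (t² + r² − s²)/(2·t·r) ≈ 0.94699, so ∠S ≈ 0.327 rad.

∠S ≈ 0.327 rad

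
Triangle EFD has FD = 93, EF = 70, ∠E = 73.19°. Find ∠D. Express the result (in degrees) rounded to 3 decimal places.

46.098

Law of sines: sin D = EF·sin E/FD ≈ 0.72053.
Since FD ≥ EF, only the acute value applies: ∠D ≈ 46.10°.
Then ∠F = 180° − ∠E − ∠D ≈ 60.71°.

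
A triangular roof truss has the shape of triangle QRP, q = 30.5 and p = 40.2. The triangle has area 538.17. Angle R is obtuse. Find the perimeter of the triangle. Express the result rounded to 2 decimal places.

perimeter ≈ 131.70

From area = ½·p·q·sin R, we get sin R = 2·area/(p·q) ≈ 0.87786.
Taking the obtuse solution, ∠R ≈ 118.62°.
Law of cosines then gives r ≈ 60.998.
Perimeter = 30.5 + 60.998 + 40.2 = 131.7.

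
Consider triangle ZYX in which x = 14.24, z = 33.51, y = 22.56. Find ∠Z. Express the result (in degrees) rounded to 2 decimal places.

∠Z ≈ 129.79°

By the law of cosines, cos Z = (y² + x² − z²) / (2·y·x) ≈ -0.63997, so ∠Z ≈ 129.79°.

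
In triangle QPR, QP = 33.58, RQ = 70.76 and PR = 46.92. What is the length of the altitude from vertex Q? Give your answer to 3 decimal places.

Semiperimeter s = (46.92 + 70.76 + 33.58)/2 = 75.63.
Heron's formula: area = √(75.63·28.71·4.87·42.05) ≈ 666.82.
The altitude from Q has length 2·area/PR ≈ 28.424.

h_Q ≈ 28.424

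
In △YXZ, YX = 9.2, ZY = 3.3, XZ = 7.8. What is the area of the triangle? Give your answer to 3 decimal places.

Semiperimeter s = (7.8 + 3.3 + 9.2)/2 = 10.15.
Heron's formula: area = √(10.15·2.35·6.85·0.95) ≈ 12.459.

12.459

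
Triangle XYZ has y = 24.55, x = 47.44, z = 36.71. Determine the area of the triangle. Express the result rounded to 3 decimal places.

area ≈ 444.320

Semiperimeter s = (47.44 + 24.55 + 36.71)/2 = 54.35.
Heron's formula: area = √(54.35·6.91·29.8·17.64) ≈ 444.32.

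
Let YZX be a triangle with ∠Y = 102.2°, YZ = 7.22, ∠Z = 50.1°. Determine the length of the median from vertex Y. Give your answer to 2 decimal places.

The third angle is ∠X = 180° − ∠Y − ∠Z = 27.70°.
Law of sines: ZX = YZ·sin Y/sin X ≈ 15.181.
Law of sines: XY = YZ·sin Z/sin X ≈ 11.916.
Median from Y: ½√(2·XY² + 2·YZ² − ZX²) ≈ 6.28.

6.28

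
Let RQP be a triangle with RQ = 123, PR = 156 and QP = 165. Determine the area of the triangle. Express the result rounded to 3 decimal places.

area ≈ 9092.922

Semiperimeter s = (165 + 156 + 123)/2 = 222.
Heron's formula: area = √(222·57·66·99) ≈ 9092.9.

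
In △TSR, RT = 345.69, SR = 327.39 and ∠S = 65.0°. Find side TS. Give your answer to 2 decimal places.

315.73

Law of sines: sin T = SR·sin S/RT ≈ 0.85833.
Since RT ≥ SR, only the acute value applies: ∠T ≈ 59.13°.
Then ∠R = 180° − ∠S − ∠T ≈ 55.87°.
Law of sines gives TS = RT·sin R/sin S ≈ 315.73.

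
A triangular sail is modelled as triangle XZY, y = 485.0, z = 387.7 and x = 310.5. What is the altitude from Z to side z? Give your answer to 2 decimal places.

h_Z ≈ 310.15

Semiperimeter s = (310.5 + 387.7 + 485)/2 = 591.6.
Heron's formula: area = √(591.6·281.1·203.9·106.6) ≈ 60122.
The altitude from Z has length 2·area/z ≈ 310.15.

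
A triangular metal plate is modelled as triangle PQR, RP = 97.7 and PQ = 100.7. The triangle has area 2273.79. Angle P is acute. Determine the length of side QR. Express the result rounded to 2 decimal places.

47.30

From area = ½·RP·PQ·sin P, we get sin P = 2·area/(RP·PQ) ≈ 0.46223.
Taking the acute solution, ∠P ≈ 27.53°.
Law of cosines then gives QR ≈ 47.299.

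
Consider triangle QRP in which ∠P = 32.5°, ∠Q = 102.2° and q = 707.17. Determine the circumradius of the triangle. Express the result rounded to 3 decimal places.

361.755

The third angle is ∠R = 180° − ∠P − ∠Q = 45.30°.
Law of sines: r = q·sin R/sin Q ≈ 514.27.
Law of sines: p = q·sin P/sin Q ≈ 388.74.
Circumradius = q/(2 sin Q) ≈ 361.75.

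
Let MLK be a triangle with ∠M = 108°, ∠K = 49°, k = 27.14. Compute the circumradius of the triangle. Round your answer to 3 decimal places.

17.980

The third angle is ∠L = 180° − ∠K − ∠M = 23.00°.
Law of sines: m = k·sin M/sin K ≈ 34.201.
Law of sines: l = k·sin L/sin K ≈ 14.051.
Circumradius = k/(2 sin K) ≈ 17.98.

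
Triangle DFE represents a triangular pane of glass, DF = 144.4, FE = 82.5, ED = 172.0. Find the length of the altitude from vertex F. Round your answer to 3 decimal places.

h_F ≈ 69.035

Semiperimeter s = (82.5 + 172 + 144.4)/2 = 199.45.
Heron's formula: area = √(199.45·116.95·27.45·55.05) ≈ 5937.
The altitude from F has length 2·area/ED ≈ 69.035.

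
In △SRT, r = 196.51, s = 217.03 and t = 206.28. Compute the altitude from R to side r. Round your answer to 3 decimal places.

187.186

Semiperimeter p = (217.03 + 196.51 + 206.28)/2 = 309.91.
Heron's formula: area = √(309.91·92.88·113.4·103.63) ≈ 18392.
The altitude from R has length 2·area/r ≈ 187.19.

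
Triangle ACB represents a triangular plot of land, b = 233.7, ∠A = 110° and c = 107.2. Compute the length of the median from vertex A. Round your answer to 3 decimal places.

110.646

By the law of cosines, a² = c² + b² − 2·c·b·cos A = 83245, so a ≈ 288.52.
Median from A: ½√(2·c² + 2·b² − a²) ≈ 110.65.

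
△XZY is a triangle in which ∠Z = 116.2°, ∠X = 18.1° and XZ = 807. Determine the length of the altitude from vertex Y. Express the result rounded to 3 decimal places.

The third angle is ∠Y = 180° − ∠X − ∠Z = 45.70°.
Law of sines: ZY = XZ·sin X/sin Y ≈ 350.31.
Law of sines: YX = XZ·sin Z/sin Y ≈ 1011.7.
Area = ½·XZ·ZY·sin Z ≈ 1.2683e+05.
The altitude from Y has length 2·area/XZ ≈ 314.32.

314.321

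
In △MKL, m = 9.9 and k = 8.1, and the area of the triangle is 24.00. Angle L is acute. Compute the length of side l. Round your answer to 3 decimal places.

From area = ½·m·k·sin L, we get sin L = 2·area/(m·k) ≈ 0.59858.
Taking the acute solution, ∠L ≈ 36.77°.
Law of cosines then gives l ≈ 5.9283.

5.928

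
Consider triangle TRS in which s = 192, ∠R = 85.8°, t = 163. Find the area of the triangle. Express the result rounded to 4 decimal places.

area ≈ 15605.9769

Area = ½·s·t·sin R ≈ 15606.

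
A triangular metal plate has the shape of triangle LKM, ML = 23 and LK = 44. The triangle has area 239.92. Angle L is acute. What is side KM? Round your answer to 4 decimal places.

From area = ½·ML·LK·sin L, we get sin L = 2·area/(ML·LK) ≈ 0.47415.
Taking the acute solution, ∠L ≈ 28.30°.
Law of cosines then gives KM ≈ 26.134.

26.1339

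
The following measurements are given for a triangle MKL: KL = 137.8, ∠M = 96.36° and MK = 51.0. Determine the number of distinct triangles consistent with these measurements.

MK·sin M = 51.0·sin(96.36°) ≈ 50.69.
Since ∠M is not acute, a triangle exists only if KL > MK; here KL > MK, so there is exactly one triangle.

1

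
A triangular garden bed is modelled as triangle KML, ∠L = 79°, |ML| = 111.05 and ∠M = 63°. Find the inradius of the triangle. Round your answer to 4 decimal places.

The third angle is ∠K = 180° − ∠M − ∠L = 38.00°.
Law of sines: |LK| = |ML|·sin M/sin K ≈ 160.72.
Law of sines: |KM| = |ML|·sin L/sin K ≈ 177.06.
Area = ½·|ML|·|LK|·sin L ≈ 8759.8.
Semiperimeter s = (111.05+160.72+177.06)/2 = 224.41.
Inradius = area/s = 8759.8/224.41 ≈ 39.034.

r ≈ 39.0341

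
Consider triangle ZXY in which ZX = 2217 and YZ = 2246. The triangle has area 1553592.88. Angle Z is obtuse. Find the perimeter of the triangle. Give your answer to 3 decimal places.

8675.071

From area = ½·YZ·ZX·sin Z, we get sin Z = 2·area/(YZ·ZX) ≈ 0.62401.
Taking the obtuse solution, ∠Z ≈ 141.39°.
Law of cosines then gives XY ≈ 4212.1.
Perimeter = 4212.1 + 2246 + 2217 = 8675.1.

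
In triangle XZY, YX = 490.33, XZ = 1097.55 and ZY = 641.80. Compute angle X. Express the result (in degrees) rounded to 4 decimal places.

By the law of cosines, cos X = (YX² + XZ² − ZY²) / (2·YX·XZ) ≈ 0.95987, so ∠X ≈ 16.29°.

16.2865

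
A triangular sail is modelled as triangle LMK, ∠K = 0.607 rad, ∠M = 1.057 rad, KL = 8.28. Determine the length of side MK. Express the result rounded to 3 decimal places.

The third angle is ∠L = π − ∠M − ∠K = 1.478 rad.
Law of sines: MK = KL·sin L/sin M ≈ 9.4663.

9.466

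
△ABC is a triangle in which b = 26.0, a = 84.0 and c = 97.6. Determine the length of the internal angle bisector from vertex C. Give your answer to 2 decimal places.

t_C ≈ 21.56

By the law of cosines, cos C = (a² + b² − c²) / (2·a·b) ≈ -0.41066, so ∠C ≈ 114.25°.
The bisector from C has length 2·a·b·cos(∠C/2)/(a+b) ≈ 21.556.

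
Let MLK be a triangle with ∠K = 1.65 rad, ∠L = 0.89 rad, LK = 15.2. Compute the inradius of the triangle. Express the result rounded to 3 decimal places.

5.032

The third angle is ∠M = π − ∠L − ∠K = 0.602 rad.
Law of sines: KM = LK·sin L/sin M ≈ 20.87.
Law of sines: ML = LK·sin K/sin M ≈ 26.773.
Area = ½·LK·KM·sin K ≈ 158.11.
Semiperimeter s = (15.2+20.87+26.773)/2 = 31.421.
Inradius = area/s = 158.11/31.421 ≈ 5.0321.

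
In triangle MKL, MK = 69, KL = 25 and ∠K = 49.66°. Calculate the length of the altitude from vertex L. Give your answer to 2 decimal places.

By the law of cosines, LM² = MK² + KL² − 2·MK·KL·cos K = 3152.7, so LM ≈ 56.149.
Area = ½·MK·KL·sin K ≈ 657.41.
The altitude from L has length 2·area/MK ≈ 19.055.

19.06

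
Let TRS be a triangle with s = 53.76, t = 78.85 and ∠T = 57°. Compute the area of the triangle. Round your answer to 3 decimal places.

area ≈ 2118.352

Law of sines: sin S = s·sin T/t ≈ 0.57181.
Since t ≥ s, only the acute value applies: ∠S ≈ 34.88°.
Then ∠R = 180° − ∠T − ∠S ≈ 88.12°.
Law of sines gives r = t·sin R/sin T ≈ 93.967.
Area = ½·t·s·sin R ≈ 2118.4.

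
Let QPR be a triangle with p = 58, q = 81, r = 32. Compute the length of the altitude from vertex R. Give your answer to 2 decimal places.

h_R ≈ 47.02

Semiperimeter s = (81 + 58 + 32)/2 = 85.5.
Heron's formula: area = √(85.5·4.5·27.5·53.5) ≈ 752.37.
The altitude from R has length 2·area/r ≈ 47.023.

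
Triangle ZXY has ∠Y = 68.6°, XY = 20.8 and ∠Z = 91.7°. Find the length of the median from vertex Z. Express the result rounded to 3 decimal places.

The third angle is ∠X = 180° − ∠Y − ∠Z = 19.70°.
Law of sines: YZ = XY·sin X/sin Z ≈ 7.0147.
Law of sines: ZX = XY·sin Y/sin Z ≈ 19.374.
Median from Z: ½√(2·YZ² + 2·ZX² − XY²) ≈ 10.204.

m_Z ≈ 10.204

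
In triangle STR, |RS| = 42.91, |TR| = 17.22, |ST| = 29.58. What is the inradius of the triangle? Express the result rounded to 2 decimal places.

Semiperimeter s = (17.22 + 42.91 + 29.58)/2 = 44.855.
Heron's formula: area = √(44.855·27.635·1.945·15.275) ≈ 191.9.
Inradius = area/s = 191.9/44.855 ≈ 4.2783.

4.28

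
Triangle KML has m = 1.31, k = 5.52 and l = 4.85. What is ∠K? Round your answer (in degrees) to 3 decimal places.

By the law of cosines, cos K = (m² + l² − k²) / (2·m·l) ≈ -0.41173, so ∠K ≈ 114.31°.

∠K ≈ 114.313°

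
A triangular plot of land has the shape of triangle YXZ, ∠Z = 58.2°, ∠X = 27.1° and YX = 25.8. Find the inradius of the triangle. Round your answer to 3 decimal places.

The third angle is ∠Y = 180° − ∠X − ∠Z = 94.70°.
Law of sines: XZ = YX·sin Y/sin Z ≈ 30.255.
Law of sines: ZY = YX·sin X/sin Z ≈ 13.829.
Area = ½·YX·XZ·sin X ≈ 177.79.
Semiperimeter s = (30.255+13.829+25.8)/2 = 34.942.
Inradius = area/s = 177.79/34.942 ≈ 5.0883.

r ≈ 5.088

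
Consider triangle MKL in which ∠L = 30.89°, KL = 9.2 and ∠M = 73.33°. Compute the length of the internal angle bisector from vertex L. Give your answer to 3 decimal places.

The third angle is ∠K = 180° − ∠L − ∠M = 75.78°.
Law of sines: LM = KL·sin K/sin M ≈ 9.3094.
Law of sines: MK = KL·sin L/sin M ≈ 4.9304.
The bisector from L has length 2·KL·LM·cos(∠L/2)/(KL+LM) ≈ 8.9201.

8.920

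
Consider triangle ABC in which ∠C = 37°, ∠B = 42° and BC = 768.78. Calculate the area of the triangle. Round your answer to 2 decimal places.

The third angle is ∠A = 180° − ∠B − ∠C = 101.00°.
Law of sines: CA = BC·sin B/sin A ≈ 524.04.
Law of sines: AB = BC·sin C/sin A ≈ 471.32.
Area = ½·BC·CA·sin C ≈ 1.2123e+05.

121227.60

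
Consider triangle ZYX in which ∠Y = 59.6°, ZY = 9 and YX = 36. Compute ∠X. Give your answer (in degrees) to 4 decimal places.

By the law of cosines, XZ² = ZY² + YX² − 2·ZY·YX·cos Y = 1049.1, so XZ ≈ 32.39.
Law of cosines again: cos X = (YX² + XZ² − ZY²)/(2·YX·XZ) ≈ 0.97086, so ∠X ≈ 13.87°.

∠X ≈ 13.8667°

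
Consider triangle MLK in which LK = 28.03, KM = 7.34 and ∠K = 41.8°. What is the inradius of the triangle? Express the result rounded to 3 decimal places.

r ≈ 2.346

By the law of cosines, ML² = LK² + KM² − 2·LK·KM·cos K = 532.81, so ML ≈ 23.083.
Area = ½·LK·KM·sin K ≈ 68.566.
Semiperimeter s = (28.03+7.34+23.083)/2 = 29.226.
Inradius = area/s = 68.566/29.226 ≈ 2.346.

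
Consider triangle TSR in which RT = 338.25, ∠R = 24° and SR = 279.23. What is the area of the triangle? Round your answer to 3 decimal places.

Area = ½·SR·RT·sin R ≈ 19208.

area ≈ 19208.046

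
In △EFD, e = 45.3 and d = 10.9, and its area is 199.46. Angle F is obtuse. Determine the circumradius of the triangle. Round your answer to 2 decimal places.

R ≈ 32.47

From area = ½·d·e·sin F, we get sin F = 2·area/(d·e) ≈ 0.80791.
Taking the obtuse solution, ∠F ≈ 126.11°.
Law of cosines then gives f ≈ 52.468.
Circumradius = f/(2 sin F) ≈ 32.471.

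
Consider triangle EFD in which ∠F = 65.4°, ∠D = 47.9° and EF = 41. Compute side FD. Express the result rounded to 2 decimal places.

The third angle is ∠E = 180° − ∠F − ∠D = 66.70°.
Law of sines: FD = EF·sin E/sin D ≈ 50.751.

50.75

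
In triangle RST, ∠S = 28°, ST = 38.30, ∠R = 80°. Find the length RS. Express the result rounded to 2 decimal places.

The third angle is ∠T = 180° − ∠R − ∠S = 72.00°.
Law of sines: RS = ST·sin T/sin R ≈ 36.987.

36.99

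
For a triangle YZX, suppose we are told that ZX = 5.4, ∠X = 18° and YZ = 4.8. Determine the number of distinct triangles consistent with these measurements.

2

ZX·sin X = 5.4·sin(18°) ≈ 1.669.
Since ZX sin X < YZ < ZX (1.669 < 4.8 < 5.4), two triangles exist.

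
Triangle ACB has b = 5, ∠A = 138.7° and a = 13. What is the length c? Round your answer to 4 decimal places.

Law of sines: sin B = b·sin A/a ≈ 0.25385.
Since a ≥ b, only the acute value applies: ∠B ≈ 14.71°.
Then ∠C = 180° − ∠A − ∠B ≈ 26.59°.
Law of sines gives c = a·sin C/sin A ≈ 8.8179.

8.8179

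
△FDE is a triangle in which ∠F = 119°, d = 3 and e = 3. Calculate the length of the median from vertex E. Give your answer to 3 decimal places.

3.951

By the law of cosines, f² = d² + e² − 2·d·e·cos F = 26.727, so f ≈ 5.1698.
Median from E: ½√(2·f² + 2·d² − e²) ≈ 3.9514.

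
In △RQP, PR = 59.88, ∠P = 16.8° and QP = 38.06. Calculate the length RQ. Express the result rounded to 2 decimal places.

25.90

By the law of cosines, RQ² = QP² + PR² − 2·QP·PR·cos P = 670.65, so RQ ≈ 25.897.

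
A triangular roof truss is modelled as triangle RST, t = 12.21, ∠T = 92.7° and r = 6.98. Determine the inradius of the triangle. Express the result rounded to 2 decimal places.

Law of sines: sin R = r·sin T/t ≈ 0.57103.
Since t ≥ r, only the acute value applies: ∠R ≈ 34.82°.
Then ∠S = 180° − ∠T − ∠R ≈ 52.48°.
Law of sines gives s = t·sin S/sin T ≈ 9.6948.
Area = ½·t·r·sin S ≈ 33.797.
Semiperimeter p = (6.98+9.6948+12.21)/2 = 14.442.
Inradius = area/p = 33.797/14.442 ≈ 2.3401.

2.34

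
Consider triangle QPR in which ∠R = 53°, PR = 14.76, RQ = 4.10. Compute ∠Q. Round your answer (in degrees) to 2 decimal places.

112.08

By the law of cosines, QP² = PR² + RQ² − 2·PR·RQ·cos R = 161.83, so QP ≈ 12.721.
Law of cosines again: cos Q = (RQ² + QP² − PR²)/(2·RQ·QP) ≈ -0.37597, so ∠Q ≈ 112.08°.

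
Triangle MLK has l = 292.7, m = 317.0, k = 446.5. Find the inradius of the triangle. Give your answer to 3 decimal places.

r ≈ 87.626

Semiperimeter s = (317 + 292.7 + 446.5)/2 = 528.1.
Heron's formula: area = √(528.1·211.1·235.4·81.6) ≈ 46275.
Inradius = area/s = 46275/528.1 ≈ 87.626.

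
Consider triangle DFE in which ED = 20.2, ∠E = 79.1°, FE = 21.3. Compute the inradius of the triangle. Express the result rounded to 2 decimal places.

By the law of cosines, DF² = FE² + ED² − 2·FE·ED·cos E = 699.01, so DF ≈ 26.439.
Area = ½·FE·ED·sin E ≈ 211.25.
Semiperimeter s = (21.3+20.2+26.439)/2 = 33.969.
Inradius = area/s = 211.25/33.969 ≈ 6.2188.

r ≈ 6.22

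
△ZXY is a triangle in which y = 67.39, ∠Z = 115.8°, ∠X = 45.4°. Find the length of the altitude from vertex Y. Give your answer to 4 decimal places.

h_Y ≈ 134.0521

The third angle is ∠Y = 180° − ∠Z − ∠X = 18.80°.
Law of sines: z = y·sin Z/sin Y ≈ 188.27.
Law of sines: x = y·sin X/sin Y ≈ 148.89.
Area = ½·y·z·sin X ≈ 4516.9.
The altitude from Y has length 2·area/y ≈ 134.05.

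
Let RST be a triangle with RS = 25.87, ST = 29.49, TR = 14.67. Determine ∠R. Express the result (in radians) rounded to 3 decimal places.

By the law of cosines, cos R = (TR² + RS² − ST²) / (2·TR·RS) ≈ 0.01951, so ∠R ≈ 1.551 rad.

∠R ≈ 1.551 rad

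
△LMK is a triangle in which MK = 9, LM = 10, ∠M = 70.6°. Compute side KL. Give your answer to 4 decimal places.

11.0096

By the law of cosines, KL² = LM² + MK² − 2·LM·MK·cos M = 121.21, so KL ≈ 11.01.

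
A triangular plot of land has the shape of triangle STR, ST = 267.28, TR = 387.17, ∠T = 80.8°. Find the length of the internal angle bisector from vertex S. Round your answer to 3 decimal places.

By the law of cosines, RS² = ST² + TR² − 2·ST·TR·cos T = 1.8825e+05, so RS ≈ 433.88.
Law of cosines again: cos S = (RS² + ST² − TR²)/(2·RS·ST) ≈ 0.47336, so ∠S ≈ 61.75°.
The bisector from S has length 2·RS·ST·cos(∠S/2)/(RS+ST) ≈ 283.91.

t_S ≈ 283.914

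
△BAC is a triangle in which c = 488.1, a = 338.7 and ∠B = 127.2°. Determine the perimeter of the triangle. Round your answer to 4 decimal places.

perimeter ≈ 1570.3478

By the law of cosines, b² = a² + c² − 2·a·c·cos B = 5.5286e+05, so b ≈ 743.55.
Semiperimeter s = (743.55+338.7+488.1)/2 = 785.17.
Perimeter = 743.55 + 338.7 + 488.1 = 1570.3.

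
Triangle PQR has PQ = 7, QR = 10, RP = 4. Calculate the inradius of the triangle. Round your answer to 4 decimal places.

Semiperimeter s = (10 + 4 + 7)/2 = 10.5.
Heron's formula: area = √(10.5·0.5·6.5·3.5) ≈ 10.929.
Inradius = area/s = 10.929/10.5 ≈ 1.0408.

r ≈ 1.0408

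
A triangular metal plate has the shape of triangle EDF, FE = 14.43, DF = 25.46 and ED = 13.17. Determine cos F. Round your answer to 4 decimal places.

By the law of cosines, cos F = (DF² + FE² − ED²) / (2·DF·FE) ≈ 0.92952, so ∠F ≈ 21.64°.

0.9295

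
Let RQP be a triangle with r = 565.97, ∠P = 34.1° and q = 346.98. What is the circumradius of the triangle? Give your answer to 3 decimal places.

By the law of cosines, p² = r² + q² − 2·r·q·cos P = 1.1549e+05, so p ≈ 339.83.
Area = ½·r·q·sin P ≈ 55049.
Circumradius = p/(2 sin P) ≈ 303.08.

303.078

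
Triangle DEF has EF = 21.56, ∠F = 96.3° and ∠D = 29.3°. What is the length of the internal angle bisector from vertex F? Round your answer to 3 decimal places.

17.960

The third angle is ∠E = 180° − ∠F − ∠D = 54.40°.
Law of sines: FD = EF·sin E/sin D ≈ 35.822.
Law of sines: DE = EF·sin F/sin D ≈ 43.789.
The bisector from F has length 2·EF·FD·cos(∠F/2)/(EF+FD) ≈ 17.96.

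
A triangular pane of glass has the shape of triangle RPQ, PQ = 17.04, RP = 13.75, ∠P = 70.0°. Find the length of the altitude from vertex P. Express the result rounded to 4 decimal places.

By the law of cosines, QR² = RP² + PQ² − 2·RP·PQ·cos P = 319.15, so QR ≈ 17.865.
Area = ½·RP·PQ·sin P ≈ 110.08.
The altitude from P has length 2·area/QR ≈ 12.324.

12.3242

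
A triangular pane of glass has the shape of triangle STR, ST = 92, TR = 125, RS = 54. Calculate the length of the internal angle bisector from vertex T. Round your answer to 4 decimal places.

By the law of cosines, cos T = (ST² + TR² − RS²) / (2·ST·TR) ≈ 0.92057, so ∠T ≈ 22.99°.
The bisector from T has length 2·ST·TR·cos(∠T/2)/(ST+TR) ≈ 103.86.

103.8646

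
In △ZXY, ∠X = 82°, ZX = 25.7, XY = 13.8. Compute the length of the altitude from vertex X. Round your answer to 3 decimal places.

12.805

By the law of cosines, YZ² = ZX² + XY² − 2·ZX·XY·cos X = 752.21, so YZ ≈ 27.426.
Area = ½·ZX·XY·sin X ≈ 175.6.
The altitude from X has length 2·area/YZ ≈ 12.805.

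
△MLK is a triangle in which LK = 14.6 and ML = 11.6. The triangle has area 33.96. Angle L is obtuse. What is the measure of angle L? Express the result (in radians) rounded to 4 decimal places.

From area = ½·ML·LK·sin L, we get sin L = 2·area/(ML·LK) ≈ 0.40104.
Taking the obtuse solution, ∠L ≈ 2.729 rad.

∠L ≈ 2.7289 rad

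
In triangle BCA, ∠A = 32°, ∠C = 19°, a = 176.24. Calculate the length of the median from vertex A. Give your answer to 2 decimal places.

The third angle is ∠B = 180° − ∠C − ∠A = 129.00°.
Law of sines: b = a·sin B/sin A ≈ 258.46.
Law of sines: c = a·sin C/sin A ≈ 108.28.
Median from A: ½√(2·b² + 2·c² − a²) ≈ 177.48.

m_A ≈ 177.48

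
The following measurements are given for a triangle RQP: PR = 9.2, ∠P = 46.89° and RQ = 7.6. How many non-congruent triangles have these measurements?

2

PR·sin P = 9.2·sin(46.89°) ≈ 6.716.
Since PR sin P < RQ < PR (6.716 < 7.6 < 9.2), two triangles exist.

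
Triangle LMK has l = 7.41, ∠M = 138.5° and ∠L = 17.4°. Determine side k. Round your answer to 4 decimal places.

10.1181

The third angle is ∠K = 180° − ∠L − ∠M = 24.10°.
Law of sines: k = l·sin K/sin L ≈ 10.118.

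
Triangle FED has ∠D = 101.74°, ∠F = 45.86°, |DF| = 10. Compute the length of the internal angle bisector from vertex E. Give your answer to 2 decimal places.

t_E ≈ 14.84

The third angle is ∠E = 180° − ∠D − ∠F = 32.40°.
Law of sines: |ED| = |DF|·sin F/sin E ≈ 13.393.
Law of sines: |FE| = |DF|·sin D/sin E ≈ 18.272.
The bisector from E has length 2·|FE|·|ED|·cos(∠E/2)/(|FE|+|ED|) ≈ 14.843.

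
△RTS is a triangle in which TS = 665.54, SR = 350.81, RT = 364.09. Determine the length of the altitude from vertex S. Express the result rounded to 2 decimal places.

Semiperimeter s = (665.54 + 350.81 + 364.09)/2 = 690.22.
Heron's formula: area = √(690.22·24.68·339.41·326.13) ≈ 43423.
The altitude from S has length 2·area/RT ≈ 238.53.

h_S ≈ 238.53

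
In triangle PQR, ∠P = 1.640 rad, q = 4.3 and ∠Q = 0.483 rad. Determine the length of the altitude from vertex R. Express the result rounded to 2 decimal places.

4.29

The third angle is ∠R = π − ∠P − ∠Q = 1.019 rad.
Law of sines: p = q·sin P/sin Q ≈ 9.2363.
Law of sines: r = q·sin R/sin Q ≈ 7.8824.
Area = ½·q·p·sin R ≈ 16.907.
The altitude from R has length 2·area/r ≈ 4.2897.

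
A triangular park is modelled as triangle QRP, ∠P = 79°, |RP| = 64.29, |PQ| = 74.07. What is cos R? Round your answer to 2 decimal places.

0.57

By the law of cosines, |QR|² = |RP|² + |PQ|² − 2·|RP|·|PQ|·cos P = 7802.3, so |QR| ≈ 88.331.
Law of cosines again: cos R = (|QR|² + |RP|² − |PQ|²)/(2·|QR|·|RP|) ≈ 0.56783, so ∠R ≈ 55.40°.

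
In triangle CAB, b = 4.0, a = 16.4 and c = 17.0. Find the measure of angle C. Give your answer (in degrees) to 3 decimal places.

By the law of cosines, cos C = (a² + b² − c²) / (2·a·b) ≈ -0.03079, so ∠C ≈ 91.76°.

∠C ≈ 91.765°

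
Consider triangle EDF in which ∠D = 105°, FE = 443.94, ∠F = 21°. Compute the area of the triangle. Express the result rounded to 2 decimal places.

The third angle is ∠E = 180° − ∠D − ∠F = 54.00°.
Law of sines: DF = FE·sin E/sin D ≈ 371.82.
Law of sines: ED = FE·sin F/sin D ≈ 164.71.
Area = ½·FE·DF·sin F ≈ 29578.

area ≈ 29577.51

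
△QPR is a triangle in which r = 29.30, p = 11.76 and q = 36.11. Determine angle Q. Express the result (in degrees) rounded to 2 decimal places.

116.47

By the law of cosines, cos Q = (p² + r² − q²) / (2·p·r) ≈ -0.44570, so ∠Q ≈ 116.47°.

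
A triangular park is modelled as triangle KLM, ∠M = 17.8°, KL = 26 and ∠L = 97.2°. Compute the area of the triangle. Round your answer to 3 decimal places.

The third angle is ∠K = 180° − ∠L − ∠M = 65.00°.
Law of sines: LM = KL·sin K/sin M ≈ 77.083.
Law of sines: MK = KL·sin L/sin M ≈ 84.381.
Area = ½·KL·LM·sin L ≈ 994.18.

area ≈ 994.181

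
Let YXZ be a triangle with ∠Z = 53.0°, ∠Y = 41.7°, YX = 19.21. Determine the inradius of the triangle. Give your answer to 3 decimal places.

The third angle is ∠X = 180° − ∠Z − ∠Y = 85.30°.
Law of sines: XZ = YX·sin Y/sin Z ≈ 16.001.
Law of sines: ZY = YX·sin X/sin Z ≈ 23.973.
Area = ½·YX·XZ·sin X ≈ 153.17.
Semiperimeter s = (16.001+23.973+19.21)/2 = 29.592.
Inradius = area/s = 153.17/29.592 ≈ 5.1762.

r ≈ 5.176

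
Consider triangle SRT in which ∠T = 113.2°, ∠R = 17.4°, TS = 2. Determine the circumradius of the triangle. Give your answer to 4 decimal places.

The third angle is ∠S = 180° − ∠R − ∠T = 49.40°.
Law of sines: RT = TS·sin S/sin R ≈ 5.078.
Law of sines: SR = TS·sin T/sin R ≈ 6.1472.
Circumradius = TS/(2 sin R) ≈ 3.344.

3.3440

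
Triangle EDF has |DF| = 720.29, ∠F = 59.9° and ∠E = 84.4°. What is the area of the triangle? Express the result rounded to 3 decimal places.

The third angle is ∠D = 180° − ∠F − ∠E = 35.70°.
Law of sines: |FE| = |DF|·sin D/sin E ≈ 422.33.
Law of sines: |ED| = |DF|·sin F/sin E ≈ 626.15.
Area = ½·|DF|·|FE|·sin F ≈ 1.3159e+05.

area ≈ 131590.976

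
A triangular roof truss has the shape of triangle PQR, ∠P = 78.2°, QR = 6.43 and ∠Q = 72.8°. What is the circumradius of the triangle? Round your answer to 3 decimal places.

3.284

The third angle is ∠R = 180° − ∠P − ∠Q = 29.00°.
Law of sines: RP = QR·sin Q/sin P ≈ 6.275.
Law of sines: PQ = QR·sin R/sin P ≈ 3.1846.
Circumradius = QR/(2 sin P) ≈ 3.2844.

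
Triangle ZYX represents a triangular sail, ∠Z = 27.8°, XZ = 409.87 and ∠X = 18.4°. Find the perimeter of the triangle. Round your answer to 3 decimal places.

853.969

The third angle is ∠Y = 180° − ∠X − ∠Z = 133.80°.
Law of sines: YX = XZ·sin Z/sin Y ≈ 264.85.
Law of sines: ZY = XZ·sin X/sin Y ≈ 179.25.
Semiperimeter s = (264.85+409.87+179.25)/2 = 426.98.
Perimeter = 264.85 + 409.87 + 179.25 = 853.97.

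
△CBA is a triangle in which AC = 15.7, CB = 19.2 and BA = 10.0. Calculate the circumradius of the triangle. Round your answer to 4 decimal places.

By the law of cosines, cos C = (AC² + CB² − BA²) / (2·AC·CB) ≈ 0.85445, so ∠C ≈ 31.30°.
Circumradius = BA/(2 sin C) ≈ 9.624.

R ≈ 9.6240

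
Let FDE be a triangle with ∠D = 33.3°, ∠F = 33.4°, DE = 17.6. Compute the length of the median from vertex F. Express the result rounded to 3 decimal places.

The third angle is ∠E = 180° − ∠F − ∠D = 113.30°.
Law of sines: EF = DE·sin D/sin F ≈ 17.553.
Law of sines: FD = DE·sin E/sin F ≈ 29.365.
Median from F: ½√(2·EF² + 2·FD² − DE²) ≈ 22.534.

m_F ≈ 22.534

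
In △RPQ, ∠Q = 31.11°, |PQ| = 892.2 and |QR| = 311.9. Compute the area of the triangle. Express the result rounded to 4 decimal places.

71890.5118

Area = ½·|PQ|·|QR|·sin Q ≈ 71891.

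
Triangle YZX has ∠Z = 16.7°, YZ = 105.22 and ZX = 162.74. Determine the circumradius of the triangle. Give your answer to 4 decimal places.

119.9574

By the law of cosines, XY² = YZ² + ZX² − 2·YZ·ZX·cos Z = 4753, so XY ≈ 68.942.
Area = ½·YZ·ZX·sin Z ≈ 2460.3.
Circumradius = XY/(2 sin Z) ≈ 119.96.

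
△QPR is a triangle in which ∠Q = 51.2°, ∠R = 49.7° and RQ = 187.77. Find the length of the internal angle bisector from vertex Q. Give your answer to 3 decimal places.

The third angle is ∠P = 180° − ∠R − ∠Q = 79.10°.
Law of sines: PR = RQ·sin Q/sin P ≈ 149.02.
Law of sines: QP = RQ·sin R/sin P ≈ 145.84.
The bisector from Q has length 2·RQ·QP·cos(∠Q/2)/(RQ+QP) ≈ 148.05.

t_Q ≈ 148.052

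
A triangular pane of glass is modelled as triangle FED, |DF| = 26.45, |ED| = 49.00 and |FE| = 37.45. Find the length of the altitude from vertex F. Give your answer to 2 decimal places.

h_F ≈ 19.98

Semiperimeter s = (49 + 26.45 + 37.45)/2 = 56.45.
Heron's formula: area = √(56.45·7.45·30·19) ≈ 489.61.
The altitude from F has length 2·area/|ED| ≈ 19.984.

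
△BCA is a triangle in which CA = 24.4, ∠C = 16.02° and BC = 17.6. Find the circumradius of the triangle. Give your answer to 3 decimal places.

R ≈ 16.164

By the law of cosines, AB² = BC² + CA² − 2·BC·CA·cos C = 79.594, so AB ≈ 8.9216.
Area = ½·BC·CA·sin C ≈ 59.257.
Circumradius = AB/(2 sin C) ≈ 16.164.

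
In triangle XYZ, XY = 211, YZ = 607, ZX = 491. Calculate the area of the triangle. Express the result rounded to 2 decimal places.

Semiperimeter s = (607 + 491 + 211)/2 = 654.5.
Heron's formula: area = √(654.5·47.5·163.5·443.5) ≈ 47480.

area ≈ 47479.63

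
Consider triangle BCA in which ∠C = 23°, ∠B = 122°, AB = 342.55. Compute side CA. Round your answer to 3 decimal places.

The third angle is ∠A = 180° − ∠B − ∠C = 35.00°.
Law of sines: CA = AB·sin B/sin C ≈ 743.48.

743.475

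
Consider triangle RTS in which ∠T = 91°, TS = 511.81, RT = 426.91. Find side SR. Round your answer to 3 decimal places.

672.182

By the law of cosines, SR² = RT² + TS² − 2·RT·TS·cos T = 4.5183e+05, so SR ≈ 672.18.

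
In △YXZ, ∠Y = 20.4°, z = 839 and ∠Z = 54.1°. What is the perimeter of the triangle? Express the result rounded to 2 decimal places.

2198.11

The third angle is ∠X = 180° − ∠Z − ∠Y = 105.50°.
Law of sines: y = z·sin Y/sin Z ≈ 361.03.
Law of sines: x = z·sin X/sin Z ≈ 998.08.
Semiperimeter s = (361.03+998.08+839)/2 = 1099.1.
Perimeter = 361.03 + 998.08 + 839 = 2198.1.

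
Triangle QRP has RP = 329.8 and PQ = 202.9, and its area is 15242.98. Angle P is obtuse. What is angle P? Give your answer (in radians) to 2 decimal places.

2.67

From area = ½·RP·PQ·sin P, we get sin P = 2·area/(RP·PQ) ≈ 0.45558.
Taking the obtuse solution, ∠P ≈ 2.669 rad.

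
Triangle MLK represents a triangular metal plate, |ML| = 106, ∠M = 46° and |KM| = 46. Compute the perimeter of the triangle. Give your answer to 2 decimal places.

perimeter ≈ 233.10

By the law of cosines, |LK|² = |KM|² + |ML|² − 2·|KM|·|ML|·cos M = 6577.7, so |LK| ≈ 81.103.
Semiperimeter s = (81.103+46+106)/2 = 116.55.
Perimeter = 81.103 + 46 + 106 = 233.1.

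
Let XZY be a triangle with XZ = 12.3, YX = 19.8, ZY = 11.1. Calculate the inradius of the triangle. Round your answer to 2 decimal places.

Semiperimeter s = (11.1 + 19.8 + 12.3)/2 = 21.6.
Heron's formula: area = √(21.6·10.5·1.8·9.3) ≈ 61.617.
Inradius = area/s = 61.617/21.6 ≈ 2.8526.

r ≈ 2.85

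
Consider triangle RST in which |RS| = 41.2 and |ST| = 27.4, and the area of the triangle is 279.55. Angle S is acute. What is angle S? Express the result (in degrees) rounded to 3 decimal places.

29.688

From area = ½·|RS|·|ST|·sin S, we get sin S = 2·area/(|RS|·|ST|) ≈ 0.49527.
Taking the acute solution, ∠S ≈ 29.69°.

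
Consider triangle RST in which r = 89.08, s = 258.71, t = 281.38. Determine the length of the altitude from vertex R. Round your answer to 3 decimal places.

257.577

Semiperimeter p = (89.08 + 258.71 + 281.38)/2 = 314.58.
Heron's formula: area = √(314.58·225.5·55.875·33.205) ≈ 11472.
The altitude from R has length 2·area/r ≈ 257.58.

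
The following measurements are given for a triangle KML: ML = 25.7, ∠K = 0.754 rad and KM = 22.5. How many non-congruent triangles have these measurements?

KM·sin K = 22.5·sin(0.754 rad) ≈ 15.4.
Since ML ≥ KM, exactly one triangle exists.

1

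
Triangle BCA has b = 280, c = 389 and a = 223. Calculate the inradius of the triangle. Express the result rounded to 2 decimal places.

Semiperimeter s = (280 + 389 + 223)/2 = 446.
Heron's formula: area = √(446·166·57·223) ≈ 30677.
Inradius = area/s = 30677/446 ≈ 68.782.

68.78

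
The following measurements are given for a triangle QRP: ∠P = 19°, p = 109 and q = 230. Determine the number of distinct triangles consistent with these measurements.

q·sin P = 230·sin(19°) ≈ 74.88.
Since q sin P < p < q (74.88 < 109 < 230), two triangles exist.

2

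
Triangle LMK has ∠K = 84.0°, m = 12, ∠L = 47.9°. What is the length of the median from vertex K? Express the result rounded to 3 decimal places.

m_K ≈ 8.904

The third angle is ∠M = 180° − ∠K − ∠L = 48.10°.
Law of sines: l = m·sin L/sin M ≈ 11.962.
Law of sines: k = m·sin K/sin M ≈ 16.034.
Median from K: ½√(2·l² + 2·m² − k²) ≈ 8.9038.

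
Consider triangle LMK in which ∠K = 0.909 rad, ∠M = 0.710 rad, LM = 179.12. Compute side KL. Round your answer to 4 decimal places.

148.0010

The third angle is ∠L = π − ∠M − ∠K = 1.523 rad.
Law of sines: KL = LM·sin M/sin K ≈ 148.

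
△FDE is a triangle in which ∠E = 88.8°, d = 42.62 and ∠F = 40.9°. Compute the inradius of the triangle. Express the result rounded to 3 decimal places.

The third angle is ∠D = 180° − ∠E − ∠F = 50.30°.
Law of sines: f = d·sin F/sin D ≈ 36.269.
Law of sines: e = d·sin E/sin D ≈ 55.382.
Area = ½·d·f·sin E ≈ 772.71.
Semiperimeter s = (36.269+42.62+55.382)/2 = 67.135.
Inradius = area/s = 772.71/67.135 ≈ 11.51.

r ≈ 11.510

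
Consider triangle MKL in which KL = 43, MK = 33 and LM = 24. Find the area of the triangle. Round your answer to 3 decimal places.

393.319

Semiperimeter s = (43 + 24 + 33)/2 = 50.
Heron's formula: area = √(50·7·26·17) ≈ 393.32.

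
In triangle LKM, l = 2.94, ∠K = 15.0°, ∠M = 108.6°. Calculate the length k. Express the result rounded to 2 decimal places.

0.91

The third angle is ∠L = 180° − ∠K − ∠M = 56.40°.
Law of sines: k = l·sin K/sin L ≈ 0.91357.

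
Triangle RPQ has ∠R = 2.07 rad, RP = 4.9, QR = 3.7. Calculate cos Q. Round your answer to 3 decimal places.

By the law of cosines, PQ² = QR² + RP² − 2·QR·RP·cos R = 55.059, so PQ ≈ 7.4201.
Law of cosines again: cos Q = (PQ² + QR² − RP²)/(2·PQ·QR) ≈ 0.81478, so ∠Q ≈ 0.618 rad.

0.815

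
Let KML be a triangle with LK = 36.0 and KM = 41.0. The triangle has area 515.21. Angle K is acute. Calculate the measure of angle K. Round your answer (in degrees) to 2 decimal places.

From area = ½·LK·KM·sin K, we get sin K = 2·area/(LK·KM) ≈ 0.69812.
Taking the acute solution, ∠K ≈ 44.28°.

44.28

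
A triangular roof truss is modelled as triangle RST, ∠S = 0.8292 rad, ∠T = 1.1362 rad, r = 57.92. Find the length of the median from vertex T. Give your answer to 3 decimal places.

m_T ≈ 44.022

The third angle is ∠R = π − ∠S − ∠T = 1.1762 rad.
Law of sines: s = r·sin S/sin R ≈ 46.265.
Law of sines: t = r·sin T/sin R ≈ 56.909.
Median from T: ½√(2·r² + 2·s² − t²) ≈ 44.022.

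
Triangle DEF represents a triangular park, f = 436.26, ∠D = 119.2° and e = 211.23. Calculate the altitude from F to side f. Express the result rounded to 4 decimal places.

184.3873

By the law of cosines, d² = e² + f² − 2·e·f·cos D = 3.2485e+05, so d ≈ 569.96.
Area = ½·e·f·sin D ≈ 40220.
The altitude from F has length 2·area/f ≈ 184.39.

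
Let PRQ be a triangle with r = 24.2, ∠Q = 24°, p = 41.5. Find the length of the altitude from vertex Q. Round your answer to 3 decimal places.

18.783

By the law of cosines, q² = p² + r² − 2·p·r·cos Q = 472.94, so q ≈ 21.747.
Area = ½·p·r·sin Q ≈ 204.24.
The altitude from Q has length 2·area/q ≈ 18.783.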